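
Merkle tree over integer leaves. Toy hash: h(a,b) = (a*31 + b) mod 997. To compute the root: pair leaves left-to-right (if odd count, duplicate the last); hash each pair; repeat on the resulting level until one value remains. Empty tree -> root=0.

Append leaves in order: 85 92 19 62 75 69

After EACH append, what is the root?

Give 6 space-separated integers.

Answer: 85 733 400 443 803 611

Derivation:
After append 85 (leaves=[85]):
  L0: [85]
  root=85
After append 92 (leaves=[85, 92]):
  L0: [85, 92]
  L1: h(85,92)=(85*31+92)%997=733 -> [733]
  root=733
After append 19 (leaves=[85, 92, 19]):
  L0: [85, 92, 19]
  L1: h(85,92)=(85*31+92)%997=733 h(19,19)=(19*31+19)%997=608 -> [733, 608]
  L2: h(733,608)=(733*31+608)%997=400 -> [400]
  root=400
After append 62 (leaves=[85, 92, 19, 62]):
  L0: [85, 92, 19, 62]
  L1: h(85,92)=(85*31+92)%997=733 h(19,62)=(19*31+62)%997=651 -> [733, 651]
  L2: h(733,651)=(733*31+651)%997=443 -> [443]
  root=443
After append 75 (leaves=[85, 92, 19, 62, 75]):
  L0: [85, 92, 19, 62, 75]
  L1: h(85,92)=(85*31+92)%997=733 h(19,62)=(19*31+62)%997=651 h(75,75)=(75*31+75)%997=406 -> [733, 651, 406]
  L2: h(733,651)=(733*31+651)%997=443 h(406,406)=(406*31+406)%997=31 -> [443, 31]
  L3: h(443,31)=(443*31+31)%997=803 -> [803]
  root=803
After append 69 (leaves=[85, 92, 19, 62, 75, 69]):
  L0: [85, 92, 19, 62, 75, 69]
  L1: h(85,92)=(85*31+92)%997=733 h(19,62)=(19*31+62)%997=651 h(75,69)=(75*31+69)%997=400 -> [733, 651, 400]
  L2: h(733,651)=(733*31+651)%997=443 h(400,400)=(400*31+400)%997=836 -> [443, 836]
  L3: h(443,836)=(443*31+836)%997=611 -> [611]
  root=611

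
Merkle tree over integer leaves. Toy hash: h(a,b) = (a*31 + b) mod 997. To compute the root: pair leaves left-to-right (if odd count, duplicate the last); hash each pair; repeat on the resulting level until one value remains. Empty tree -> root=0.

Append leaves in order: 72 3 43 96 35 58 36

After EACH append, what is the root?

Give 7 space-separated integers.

After append 72 (leaves=[72]):
  L0: [72]
  root=72
After append 3 (leaves=[72, 3]):
  L0: [72, 3]
  L1: h(72,3)=(72*31+3)%997=241 -> [241]
  root=241
After append 43 (leaves=[72, 3, 43]):
  L0: [72, 3, 43]
  L1: h(72,3)=(72*31+3)%997=241 h(43,43)=(43*31+43)%997=379 -> [241, 379]
  L2: h(241,379)=(241*31+379)%997=871 -> [871]
  root=871
After append 96 (leaves=[72, 3, 43, 96]):
  L0: [72, 3, 43, 96]
  L1: h(72,3)=(72*31+3)%997=241 h(43,96)=(43*31+96)%997=432 -> [241, 432]
  L2: h(241,432)=(241*31+432)%997=924 -> [924]
  root=924
After append 35 (leaves=[72, 3, 43, 96, 35]):
  L0: [72, 3, 43, 96, 35]
  L1: h(72,3)=(72*31+3)%997=241 h(43,96)=(43*31+96)%997=432 h(35,35)=(35*31+35)%997=123 -> [241, 432, 123]
  L2: h(241,432)=(241*31+432)%997=924 h(123,123)=(123*31+123)%997=945 -> [924, 945]
  L3: h(924,945)=(924*31+945)%997=676 -> [676]
  root=676
After append 58 (leaves=[72, 3, 43, 96, 35, 58]):
  L0: [72, 3, 43, 96, 35, 58]
  L1: h(72,3)=(72*31+3)%997=241 h(43,96)=(43*31+96)%997=432 h(35,58)=(35*31+58)%997=146 -> [241, 432, 146]
  L2: h(241,432)=(241*31+432)%997=924 h(146,146)=(146*31+146)%997=684 -> [924, 684]
  L3: h(924,684)=(924*31+684)%997=415 -> [415]
  root=415
After append 36 (leaves=[72, 3, 43, 96, 35, 58, 36]):
  L0: [72, 3, 43, 96, 35, 58, 36]
  L1: h(72,3)=(72*31+3)%997=241 h(43,96)=(43*31+96)%997=432 h(35,58)=(35*31+58)%997=146 h(36,36)=(36*31+36)%997=155 -> [241, 432, 146, 155]
  L2: h(241,432)=(241*31+432)%997=924 h(146,155)=(146*31+155)%997=693 -> [924, 693]
  L3: h(924,693)=(924*31+693)%997=424 -> [424]
  root=424

Answer: 72 241 871 924 676 415 424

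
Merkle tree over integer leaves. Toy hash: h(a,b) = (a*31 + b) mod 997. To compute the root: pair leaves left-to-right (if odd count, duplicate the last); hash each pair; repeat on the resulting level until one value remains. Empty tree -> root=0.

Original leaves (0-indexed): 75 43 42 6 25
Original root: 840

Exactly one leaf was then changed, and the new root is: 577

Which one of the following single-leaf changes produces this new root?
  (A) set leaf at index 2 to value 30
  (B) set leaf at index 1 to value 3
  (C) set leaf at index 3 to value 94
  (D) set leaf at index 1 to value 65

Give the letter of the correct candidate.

Original leaves: [75, 43, 42, 6, 25]
Target new root: 577
Try each candidate change and compute the resulting root:
Candidate A: set leaf[2] = 30 -> leaves = [75, 43, 30, 6, 25]
  L0: [75, 43, 30, 6, 25]
  L1: h(75,43)=(75*31+43)%997=374 h(30,6)=(30*31+6)%997=936 h(25,25)=(25*31+25)%997=800 -> [374, 936, 800]
  L2: h(374,936)=(374*31+936)%997=566 h(800,800)=(800*31+800)%997=675 -> [566, 675]
  L3: h(566,675)=(566*31+675)%997=275 -> [275]
  root = 275 != target 577
Candidate B: set leaf[1] = 3 -> leaves = [75, 3, 42, 6, 25]
  L0: [75, 3, 42, 6, 25]
  L1: h(75,3)=(75*31+3)%997=334 h(42,6)=(42*31+6)%997=311 h(25,25)=(25*31+25)%997=800 -> [334, 311, 800]
  L2: h(334,311)=(334*31+311)%997=695 h(800,800)=(800*31+800)%997=675 -> [695, 675]
  L3: h(695,675)=(695*31+675)%997=286 -> [286]
  root = 286 != target 577
Candidate C: set leaf[3] = 94 -> leaves = [75, 43, 42, 94, 25]
  L0: [75, 43, 42, 94, 25]
  L1: h(75,43)=(75*31+43)%997=374 h(42,94)=(42*31+94)%997=399 h(25,25)=(25*31+25)%997=800 -> [374, 399, 800]
  L2: h(374,399)=(374*31+399)%997=29 h(800,800)=(800*31+800)%997=675 -> [29, 675]
  L3: h(29,675)=(29*31+675)%997=577 -> [577]
  root = 577 == target 577  ** MATCH **
Candidate D: set leaf[1] = 65 -> leaves = [75, 65, 42, 6, 25]
  L0: [75, 65, 42, 6, 25]
  L1: h(75,65)=(75*31+65)%997=396 h(42,6)=(42*31+6)%997=311 h(25,25)=(25*31+25)%997=800 -> [396, 311, 800]
  L2: h(396,311)=(396*31+311)%997=623 h(800,800)=(800*31+800)%997=675 -> [623, 675]
  L3: h(623,675)=(623*31+675)%997=48 -> [48]
  root = 48 != target 577
Candidate C produces the target root.

Answer: C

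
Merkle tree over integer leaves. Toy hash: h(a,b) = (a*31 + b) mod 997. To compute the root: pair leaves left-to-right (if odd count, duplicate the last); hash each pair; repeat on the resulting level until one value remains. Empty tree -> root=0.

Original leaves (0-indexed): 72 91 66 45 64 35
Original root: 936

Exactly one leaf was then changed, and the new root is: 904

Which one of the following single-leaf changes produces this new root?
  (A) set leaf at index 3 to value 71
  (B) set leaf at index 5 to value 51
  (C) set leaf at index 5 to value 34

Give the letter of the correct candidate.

Answer: C

Derivation:
Original leaves: [72, 91, 66, 45, 64, 35]
Target new root: 904
Try each candidate change and compute the resulting root:
Candidate A: set leaf[3] = 71 -> leaves = [72, 91, 66, 71, 64, 35]
  L0: [72, 91, 66, 71, 64, 35]
  L1: h(72,91)=(72*31+91)%997=329 h(66,71)=(66*31+71)%997=123 h(64,35)=(64*31+35)%997=25 -> [329, 123, 25]
  L2: h(329,123)=(329*31+123)%997=352 h(25,25)=(25*31+25)%997=800 -> [352, 800]
  L3: h(352,800)=(352*31+800)%997=745 -> [745]
  root = 745 != target 904
Candidate B: set leaf[5] = 51 -> leaves = [72, 91, 66, 45, 64, 51]
  L0: [72, 91, 66, 45, 64, 51]
  L1: h(72,91)=(72*31+91)%997=329 h(66,45)=(66*31+45)%997=97 h(64,51)=(64*31+51)%997=41 -> [329, 97, 41]
  L2: h(329,97)=(329*31+97)%997=326 h(41,41)=(41*31+41)%997=315 -> [326, 315]
  L3: h(326,315)=(326*31+315)%997=451 -> [451]
  root = 451 != target 904
Candidate C: set leaf[5] = 34 -> leaves = [72, 91, 66, 45, 64, 34]
  L0: [72, 91, 66, 45, 64, 34]
  L1: h(72,91)=(72*31+91)%997=329 h(66,45)=(66*31+45)%997=97 h(64,34)=(64*31+34)%997=24 -> [329, 97, 24]
  L2: h(329,97)=(329*31+97)%997=326 h(24,24)=(24*31+24)%997=768 -> [326, 768]
  L3: h(326,768)=(326*31+768)%997=904 -> [904]
  root = 904 == target 904  ** MATCH **
Candidate C produces the target root.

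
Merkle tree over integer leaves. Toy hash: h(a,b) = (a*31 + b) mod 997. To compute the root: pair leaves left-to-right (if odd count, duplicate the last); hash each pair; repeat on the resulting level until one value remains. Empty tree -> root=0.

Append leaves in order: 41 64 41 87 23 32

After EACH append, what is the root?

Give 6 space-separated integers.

After append 41 (leaves=[41]):
  L0: [41]
  root=41
After append 64 (leaves=[41, 64]):
  L0: [41, 64]
  L1: h(41,64)=(41*31+64)%997=338 -> [338]
  root=338
After append 41 (leaves=[41, 64, 41]):
  L0: [41, 64, 41]
  L1: h(41,64)=(41*31+64)%997=338 h(41,41)=(41*31+41)%997=315 -> [338, 315]
  L2: h(338,315)=(338*31+315)%997=823 -> [823]
  root=823
After append 87 (leaves=[41, 64, 41, 87]):
  L0: [41, 64, 41, 87]
  L1: h(41,64)=(41*31+64)%997=338 h(41,87)=(41*31+87)%997=361 -> [338, 361]
  L2: h(338,361)=(338*31+361)%997=869 -> [869]
  root=869
After append 23 (leaves=[41, 64, 41, 87, 23]):
  L0: [41, 64, 41, 87, 23]
  L1: h(41,64)=(41*31+64)%997=338 h(41,87)=(41*31+87)%997=361 h(23,23)=(23*31+23)%997=736 -> [338, 361, 736]
  L2: h(338,361)=(338*31+361)%997=869 h(736,736)=(736*31+736)%997=621 -> [869, 621]
  L3: h(869,621)=(869*31+621)%997=641 -> [641]
  root=641
After append 32 (leaves=[41, 64, 41, 87, 23, 32]):
  L0: [41, 64, 41, 87, 23, 32]
  L1: h(41,64)=(41*31+64)%997=338 h(41,87)=(41*31+87)%997=361 h(23,32)=(23*31+32)%997=745 -> [338, 361, 745]
  L2: h(338,361)=(338*31+361)%997=869 h(745,745)=(745*31+745)%997=909 -> [869, 909]
  L3: h(869,909)=(869*31+909)%997=929 -> [929]
  root=929

Answer: 41 338 823 869 641 929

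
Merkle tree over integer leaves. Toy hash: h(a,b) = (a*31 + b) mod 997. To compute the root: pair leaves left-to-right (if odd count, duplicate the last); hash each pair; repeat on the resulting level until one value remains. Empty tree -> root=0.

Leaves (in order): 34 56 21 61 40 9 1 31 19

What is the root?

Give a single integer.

Answer: 97

Derivation:
L0: [34, 56, 21, 61, 40, 9, 1, 31, 19]
L1: h(34,56)=(34*31+56)%997=113 h(21,61)=(21*31+61)%997=712 h(40,9)=(40*31+9)%997=252 h(1,31)=(1*31+31)%997=62 h(19,19)=(19*31+19)%997=608 -> [113, 712, 252, 62, 608]
L2: h(113,712)=(113*31+712)%997=227 h(252,62)=(252*31+62)%997=895 h(608,608)=(608*31+608)%997=513 -> [227, 895, 513]
L3: h(227,895)=(227*31+895)%997=953 h(513,513)=(513*31+513)%997=464 -> [953, 464]
L4: h(953,464)=(953*31+464)%997=97 -> [97]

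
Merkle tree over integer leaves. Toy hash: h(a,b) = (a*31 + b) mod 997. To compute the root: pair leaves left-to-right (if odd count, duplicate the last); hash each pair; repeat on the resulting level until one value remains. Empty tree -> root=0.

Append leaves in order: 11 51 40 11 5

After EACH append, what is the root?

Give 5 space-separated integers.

After append 11 (leaves=[11]):
  L0: [11]
  root=11
After append 51 (leaves=[11, 51]):
  L0: [11, 51]
  L1: h(11,51)=(11*31+51)%997=392 -> [392]
  root=392
After append 40 (leaves=[11, 51, 40]):
  L0: [11, 51, 40]
  L1: h(11,51)=(11*31+51)%997=392 h(40,40)=(40*31+40)%997=283 -> [392, 283]
  L2: h(392,283)=(392*31+283)%997=471 -> [471]
  root=471
After append 11 (leaves=[11, 51, 40, 11]):
  L0: [11, 51, 40, 11]
  L1: h(11,51)=(11*31+51)%997=392 h(40,11)=(40*31+11)%997=254 -> [392, 254]
  L2: h(392,254)=(392*31+254)%997=442 -> [442]
  root=442
After append 5 (leaves=[11, 51, 40, 11, 5]):
  L0: [11, 51, 40, 11, 5]
  L1: h(11,51)=(11*31+51)%997=392 h(40,11)=(40*31+11)%997=254 h(5,5)=(5*31+5)%997=160 -> [392, 254, 160]
  L2: h(392,254)=(392*31+254)%997=442 h(160,160)=(160*31+160)%997=135 -> [442, 135]
  L3: h(442,135)=(442*31+135)%997=876 -> [876]
  root=876

Answer: 11 392 471 442 876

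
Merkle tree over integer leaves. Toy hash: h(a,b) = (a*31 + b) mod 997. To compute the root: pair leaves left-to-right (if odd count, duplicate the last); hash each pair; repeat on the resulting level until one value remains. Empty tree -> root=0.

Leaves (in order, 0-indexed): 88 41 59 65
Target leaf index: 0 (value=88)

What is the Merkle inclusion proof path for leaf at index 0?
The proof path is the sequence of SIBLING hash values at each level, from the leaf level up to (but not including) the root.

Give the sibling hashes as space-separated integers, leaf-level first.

L0 (leaves): [88, 41, 59, 65], target index=0
L1: h(88,41)=(88*31+41)%997=775 [pair 0] h(59,65)=(59*31+65)%997=897 [pair 1] -> [775, 897]
  Sibling for proof at L0: 41
L2: h(775,897)=(775*31+897)%997=994 [pair 0] -> [994]
  Sibling for proof at L1: 897
Root: 994
Proof path (sibling hashes from leaf to root): [41, 897]

Answer: 41 897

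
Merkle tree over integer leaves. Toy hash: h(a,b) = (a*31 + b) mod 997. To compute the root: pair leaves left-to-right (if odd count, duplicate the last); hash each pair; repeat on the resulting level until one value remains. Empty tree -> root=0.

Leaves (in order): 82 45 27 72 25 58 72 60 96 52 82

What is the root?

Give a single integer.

Answer: 619

Derivation:
L0: [82, 45, 27, 72, 25, 58, 72, 60, 96, 52, 82]
L1: h(82,45)=(82*31+45)%997=593 h(27,72)=(27*31+72)%997=909 h(25,58)=(25*31+58)%997=833 h(72,60)=(72*31+60)%997=298 h(96,52)=(96*31+52)%997=37 h(82,82)=(82*31+82)%997=630 -> [593, 909, 833, 298, 37, 630]
L2: h(593,909)=(593*31+909)%997=349 h(833,298)=(833*31+298)%997=199 h(37,630)=(37*31+630)%997=780 -> [349, 199, 780]
L3: h(349,199)=(349*31+199)%997=51 h(780,780)=(780*31+780)%997=35 -> [51, 35]
L4: h(51,35)=(51*31+35)%997=619 -> [619]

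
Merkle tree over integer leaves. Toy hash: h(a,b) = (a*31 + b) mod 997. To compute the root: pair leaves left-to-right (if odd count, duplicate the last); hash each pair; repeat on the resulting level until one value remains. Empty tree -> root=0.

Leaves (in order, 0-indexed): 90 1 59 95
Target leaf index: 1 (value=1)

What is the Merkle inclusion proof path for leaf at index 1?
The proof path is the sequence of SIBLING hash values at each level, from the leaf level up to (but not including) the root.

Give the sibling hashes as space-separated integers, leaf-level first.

L0 (leaves): [90, 1, 59, 95], target index=1
L1: h(90,1)=(90*31+1)%997=797 [pair 0] h(59,95)=(59*31+95)%997=927 [pair 1] -> [797, 927]
  Sibling for proof at L0: 90
L2: h(797,927)=(797*31+927)%997=709 [pair 0] -> [709]
  Sibling for proof at L1: 927
Root: 709
Proof path (sibling hashes from leaf to root): [90, 927]

Answer: 90 927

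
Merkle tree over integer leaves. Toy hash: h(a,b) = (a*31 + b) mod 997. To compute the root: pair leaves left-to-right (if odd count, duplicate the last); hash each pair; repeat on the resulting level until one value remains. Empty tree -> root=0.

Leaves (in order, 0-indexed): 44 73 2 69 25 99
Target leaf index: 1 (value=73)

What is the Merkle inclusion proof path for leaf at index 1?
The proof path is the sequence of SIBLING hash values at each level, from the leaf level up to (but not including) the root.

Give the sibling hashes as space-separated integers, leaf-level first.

L0 (leaves): [44, 73, 2, 69, 25, 99], target index=1
L1: h(44,73)=(44*31+73)%997=440 [pair 0] h(2,69)=(2*31+69)%997=131 [pair 1] h(25,99)=(25*31+99)%997=874 [pair 2] -> [440, 131, 874]
  Sibling for proof at L0: 44
L2: h(440,131)=(440*31+131)%997=810 [pair 0] h(874,874)=(874*31+874)%997=52 [pair 1] -> [810, 52]
  Sibling for proof at L1: 131
L3: h(810,52)=(810*31+52)%997=237 [pair 0] -> [237]
  Sibling for proof at L2: 52
Root: 237
Proof path (sibling hashes from leaf to root): [44, 131, 52]

Answer: 44 131 52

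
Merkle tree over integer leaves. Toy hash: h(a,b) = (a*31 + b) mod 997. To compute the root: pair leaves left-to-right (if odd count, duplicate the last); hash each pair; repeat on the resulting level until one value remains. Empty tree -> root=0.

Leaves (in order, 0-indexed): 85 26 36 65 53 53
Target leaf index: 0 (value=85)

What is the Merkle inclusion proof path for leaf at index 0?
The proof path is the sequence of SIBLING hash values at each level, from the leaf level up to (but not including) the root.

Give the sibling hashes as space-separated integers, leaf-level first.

L0 (leaves): [85, 26, 36, 65, 53, 53], target index=0
L1: h(85,26)=(85*31+26)%997=667 [pair 0] h(36,65)=(36*31+65)%997=184 [pair 1] h(53,53)=(53*31+53)%997=699 [pair 2] -> [667, 184, 699]
  Sibling for proof at L0: 26
L2: h(667,184)=(667*31+184)%997=921 [pair 0] h(699,699)=(699*31+699)%997=434 [pair 1] -> [921, 434]
  Sibling for proof at L1: 184
L3: h(921,434)=(921*31+434)%997=72 [pair 0] -> [72]
  Sibling for proof at L2: 434
Root: 72
Proof path (sibling hashes from leaf to root): [26, 184, 434]

Answer: 26 184 434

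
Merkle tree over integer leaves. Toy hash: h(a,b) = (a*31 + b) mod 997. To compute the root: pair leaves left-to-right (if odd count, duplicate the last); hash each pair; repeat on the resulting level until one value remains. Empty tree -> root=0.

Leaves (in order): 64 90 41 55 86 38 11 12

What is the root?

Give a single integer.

L0: [64, 90, 41, 55, 86, 38, 11, 12]
L1: h(64,90)=(64*31+90)%997=80 h(41,55)=(41*31+55)%997=329 h(86,38)=(86*31+38)%997=710 h(11,12)=(11*31+12)%997=353 -> [80, 329, 710, 353]
L2: h(80,329)=(80*31+329)%997=815 h(710,353)=(710*31+353)%997=429 -> [815, 429]
L3: h(815,429)=(815*31+429)%997=769 -> [769]

Answer: 769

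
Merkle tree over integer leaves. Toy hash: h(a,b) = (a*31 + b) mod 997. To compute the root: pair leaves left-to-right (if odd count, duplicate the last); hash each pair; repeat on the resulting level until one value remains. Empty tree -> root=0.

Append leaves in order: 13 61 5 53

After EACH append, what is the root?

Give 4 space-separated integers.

Answer: 13 464 586 634

Derivation:
After append 13 (leaves=[13]):
  L0: [13]
  root=13
After append 61 (leaves=[13, 61]):
  L0: [13, 61]
  L1: h(13,61)=(13*31+61)%997=464 -> [464]
  root=464
After append 5 (leaves=[13, 61, 5]):
  L0: [13, 61, 5]
  L1: h(13,61)=(13*31+61)%997=464 h(5,5)=(5*31+5)%997=160 -> [464, 160]
  L2: h(464,160)=(464*31+160)%997=586 -> [586]
  root=586
After append 53 (leaves=[13, 61, 5, 53]):
  L0: [13, 61, 5, 53]
  L1: h(13,61)=(13*31+61)%997=464 h(5,53)=(5*31+53)%997=208 -> [464, 208]
  L2: h(464,208)=(464*31+208)%997=634 -> [634]
  root=634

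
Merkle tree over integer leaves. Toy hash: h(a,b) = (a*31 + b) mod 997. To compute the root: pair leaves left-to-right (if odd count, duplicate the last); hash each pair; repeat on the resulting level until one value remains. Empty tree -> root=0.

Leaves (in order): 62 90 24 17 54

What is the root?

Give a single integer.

Answer: 473

Derivation:
L0: [62, 90, 24, 17, 54]
L1: h(62,90)=(62*31+90)%997=18 h(24,17)=(24*31+17)%997=761 h(54,54)=(54*31+54)%997=731 -> [18, 761, 731]
L2: h(18,761)=(18*31+761)%997=322 h(731,731)=(731*31+731)%997=461 -> [322, 461]
L3: h(322,461)=(322*31+461)%997=473 -> [473]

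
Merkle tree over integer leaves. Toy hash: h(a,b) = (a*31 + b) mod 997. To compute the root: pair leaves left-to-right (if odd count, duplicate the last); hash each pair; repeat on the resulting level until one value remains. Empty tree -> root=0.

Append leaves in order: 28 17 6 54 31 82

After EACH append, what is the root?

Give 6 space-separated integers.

Answer: 28 885 708 756 345 980

Derivation:
After append 28 (leaves=[28]):
  L0: [28]
  root=28
After append 17 (leaves=[28, 17]):
  L0: [28, 17]
  L1: h(28,17)=(28*31+17)%997=885 -> [885]
  root=885
After append 6 (leaves=[28, 17, 6]):
  L0: [28, 17, 6]
  L1: h(28,17)=(28*31+17)%997=885 h(6,6)=(6*31+6)%997=192 -> [885, 192]
  L2: h(885,192)=(885*31+192)%997=708 -> [708]
  root=708
After append 54 (leaves=[28, 17, 6, 54]):
  L0: [28, 17, 6, 54]
  L1: h(28,17)=(28*31+17)%997=885 h(6,54)=(6*31+54)%997=240 -> [885, 240]
  L2: h(885,240)=(885*31+240)%997=756 -> [756]
  root=756
After append 31 (leaves=[28, 17, 6, 54, 31]):
  L0: [28, 17, 6, 54, 31]
  L1: h(28,17)=(28*31+17)%997=885 h(6,54)=(6*31+54)%997=240 h(31,31)=(31*31+31)%997=992 -> [885, 240, 992]
  L2: h(885,240)=(885*31+240)%997=756 h(992,992)=(992*31+992)%997=837 -> [756, 837]
  L3: h(756,837)=(756*31+837)%997=345 -> [345]
  root=345
After append 82 (leaves=[28, 17, 6, 54, 31, 82]):
  L0: [28, 17, 6, 54, 31, 82]
  L1: h(28,17)=(28*31+17)%997=885 h(6,54)=(6*31+54)%997=240 h(31,82)=(31*31+82)%997=46 -> [885, 240, 46]
  L2: h(885,240)=(885*31+240)%997=756 h(46,46)=(46*31+46)%997=475 -> [756, 475]
  L3: h(756,475)=(756*31+475)%997=980 -> [980]
  root=980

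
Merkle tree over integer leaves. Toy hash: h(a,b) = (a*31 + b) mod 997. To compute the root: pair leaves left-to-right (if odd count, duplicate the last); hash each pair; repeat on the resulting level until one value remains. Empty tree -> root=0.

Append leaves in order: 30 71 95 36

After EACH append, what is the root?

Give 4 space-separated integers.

Answer: 30 4 173 114

Derivation:
After append 30 (leaves=[30]):
  L0: [30]
  root=30
After append 71 (leaves=[30, 71]):
  L0: [30, 71]
  L1: h(30,71)=(30*31+71)%997=4 -> [4]
  root=4
After append 95 (leaves=[30, 71, 95]):
  L0: [30, 71, 95]
  L1: h(30,71)=(30*31+71)%997=4 h(95,95)=(95*31+95)%997=49 -> [4, 49]
  L2: h(4,49)=(4*31+49)%997=173 -> [173]
  root=173
After append 36 (leaves=[30, 71, 95, 36]):
  L0: [30, 71, 95, 36]
  L1: h(30,71)=(30*31+71)%997=4 h(95,36)=(95*31+36)%997=987 -> [4, 987]
  L2: h(4,987)=(4*31+987)%997=114 -> [114]
  root=114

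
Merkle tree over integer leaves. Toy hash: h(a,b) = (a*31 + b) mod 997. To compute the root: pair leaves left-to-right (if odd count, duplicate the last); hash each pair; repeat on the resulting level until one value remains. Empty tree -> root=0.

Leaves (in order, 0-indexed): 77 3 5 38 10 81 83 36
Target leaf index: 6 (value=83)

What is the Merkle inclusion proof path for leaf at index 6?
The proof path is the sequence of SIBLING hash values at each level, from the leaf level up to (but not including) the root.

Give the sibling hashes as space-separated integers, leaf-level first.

L0 (leaves): [77, 3, 5, 38, 10, 81, 83, 36], target index=6
L1: h(77,3)=(77*31+3)%997=396 [pair 0] h(5,38)=(5*31+38)%997=193 [pair 1] h(10,81)=(10*31+81)%997=391 [pair 2] h(83,36)=(83*31+36)%997=615 [pair 3] -> [396, 193, 391, 615]
  Sibling for proof at L0: 36
L2: h(396,193)=(396*31+193)%997=505 [pair 0] h(391,615)=(391*31+615)%997=772 [pair 1] -> [505, 772]
  Sibling for proof at L1: 391
L3: h(505,772)=(505*31+772)%997=475 [pair 0] -> [475]
  Sibling for proof at L2: 505
Root: 475
Proof path (sibling hashes from leaf to root): [36, 391, 505]

Answer: 36 391 505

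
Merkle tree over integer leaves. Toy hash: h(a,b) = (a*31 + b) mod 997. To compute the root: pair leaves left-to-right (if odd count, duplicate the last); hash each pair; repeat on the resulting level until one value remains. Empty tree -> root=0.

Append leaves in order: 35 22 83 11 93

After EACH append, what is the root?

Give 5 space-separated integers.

After append 35 (leaves=[35]):
  L0: [35]
  root=35
After append 22 (leaves=[35, 22]):
  L0: [35, 22]
  L1: h(35,22)=(35*31+22)%997=110 -> [110]
  root=110
After append 83 (leaves=[35, 22, 83]):
  L0: [35, 22, 83]
  L1: h(35,22)=(35*31+22)%997=110 h(83,83)=(83*31+83)%997=662 -> [110, 662]
  L2: h(110,662)=(110*31+662)%997=84 -> [84]
  root=84
After append 11 (leaves=[35, 22, 83, 11]):
  L0: [35, 22, 83, 11]
  L1: h(35,22)=(35*31+22)%997=110 h(83,11)=(83*31+11)%997=590 -> [110, 590]
  L2: h(110,590)=(110*31+590)%997=12 -> [12]
  root=12
After append 93 (leaves=[35, 22, 83, 11, 93]):
  L0: [35, 22, 83, 11, 93]
  L1: h(35,22)=(35*31+22)%997=110 h(83,11)=(83*31+11)%997=590 h(93,93)=(93*31+93)%997=982 -> [110, 590, 982]
  L2: h(110,590)=(110*31+590)%997=12 h(982,982)=(982*31+982)%997=517 -> [12, 517]
  L3: h(12,517)=(12*31+517)%997=889 -> [889]
  root=889

Answer: 35 110 84 12 889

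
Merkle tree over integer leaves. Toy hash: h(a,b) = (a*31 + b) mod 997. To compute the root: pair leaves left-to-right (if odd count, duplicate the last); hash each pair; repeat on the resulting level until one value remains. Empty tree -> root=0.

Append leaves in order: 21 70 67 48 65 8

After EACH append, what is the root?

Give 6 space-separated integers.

Answer: 21 721 567 548 797 967

Derivation:
After append 21 (leaves=[21]):
  L0: [21]
  root=21
After append 70 (leaves=[21, 70]):
  L0: [21, 70]
  L1: h(21,70)=(21*31+70)%997=721 -> [721]
  root=721
After append 67 (leaves=[21, 70, 67]):
  L0: [21, 70, 67]
  L1: h(21,70)=(21*31+70)%997=721 h(67,67)=(67*31+67)%997=150 -> [721, 150]
  L2: h(721,150)=(721*31+150)%997=567 -> [567]
  root=567
After append 48 (leaves=[21, 70, 67, 48]):
  L0: [21, 70, 67, 48]
  L1: h(21,70)=(21*31+70)%997=721 h(67,48)=(67*31+48)%997=131 -> [721, 131]
  L2: h(721,131)=(721*31+131)%997=548 -> [548]
  root=548
After append 65 (leaves=[21, 70, 67, 48, 65]):
  L0: [21, 70, 67, 48, 65]
  L1: h(21,70)=(21*31+70)%997=721 h(67,48)=(67*31+48)%997=131 h(65,65)=(65*31+65)%997=86 -> [721, 131, 86]
  L2: h(721,131)=(721*31+131)%997=548 h(86,86)=(86*31+86)%997=758 -> [548, 758]
  L3: h(548,758)=(548*31+758)%997=797 -> [797]
  root=797
After append 8 (leaves=[21, 70, 67, 48, 65, 8]):
  L0: [21, 70, 67, 48, 65, 8]
  L1: h(21,70)=(21*31+70)%997=721 h(67,48)=(67*31+48)%997=131 h(65,8)=(65*31+8)%997=29 -> [721, 131, 29]
  L2: h(721,131)=(721*31+131)%997=548 h(29,29)=(29*31+29)%997=928 -> [548, 928]
  L3: h(548,928)=(548*31+928)%997=967 -> [967]
  root=967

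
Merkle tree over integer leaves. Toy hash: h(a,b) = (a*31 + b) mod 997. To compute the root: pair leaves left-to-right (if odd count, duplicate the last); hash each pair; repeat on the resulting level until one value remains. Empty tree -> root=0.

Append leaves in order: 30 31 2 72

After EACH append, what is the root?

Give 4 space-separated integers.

After append 30 (leaves=[30]):
  L0: [30]
  root=30
After append 31 (leaves=[30, 31]):
  L0: [30, 31]
  L1: h(30,31)=(30*31+31)%997=961 -> [961]
  root=961
After append 2 (leaves=[30, 31, 2]):
  L0: [30, 31, 2]
  L1: h(30,31)=(30*31+31)%997=961 h(2,2)=(2*31+2)%997=64 -> [961, 64]
  L2: h(961,64)=(961*31+64)%997=942 -> [942]
  root=942
After append 72 (leaves=[30, 31, 2, 72]):
  L0: [30, 31, 2, 72]
  L1: h(30,31)=(30*31+31)%997=961 h(2,72)=(2*31+72)%997=134 -> [961, 134]
  L2: h(961,134)=(961*31+134)%997=15 -> [15]
  root=15

Answer: 30 961 942 15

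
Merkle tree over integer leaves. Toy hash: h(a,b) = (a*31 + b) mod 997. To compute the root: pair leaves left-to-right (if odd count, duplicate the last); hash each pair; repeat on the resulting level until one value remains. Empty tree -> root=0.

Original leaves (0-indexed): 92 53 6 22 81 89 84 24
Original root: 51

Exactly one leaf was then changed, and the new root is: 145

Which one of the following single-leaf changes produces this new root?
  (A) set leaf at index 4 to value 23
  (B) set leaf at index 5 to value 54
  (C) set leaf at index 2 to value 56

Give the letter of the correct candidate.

Original leaves: [92, 53, 6, 22, 81, 89, 84, 24]
Target new root: 145
Try each candidate change and compute the resulting root:
Candidate A: set leaf[4] = 23 -> leaves = [92, 53, 6, 22, 23, 89, 84, 24]
  L0: [92, 53, 6, 22, 23, 89, 84, 24]
  L1: h(92,53)=(92*31+53)%997=911 h(6,22)=(6*31+22)%997=208 h(23,89)=(23*31+89)%997=802 h(84,24)=(84*31+24)%997=634 -> [911, 208, 802, 634]
  L2: h(911,208)=(911*31+208)%997=533 h(802,634)=(802*31+634)%997=571 -> [533, 571]
  L3: h(533,571)=(533*31+571)%997=145 -> [145]
  root = 145 == target 145  ** MATCH **
Candidate B: set leaf[5] = 54 -> leaves = [92, 53, 6, 22, 81, 54, 84, 24]
  L0: [92, 53, 6, 22, 81, 54, 84, 24]
  L1: h(92,53)=(92*31+53)%997=911 h(6,22)=(6*31+22)%997=208 h(81,54)=(81*31+54)%997=571 h(84,24)=(84*31+24)%997=634 -> [911, 208, 571, 634]
  L2: h(911,208)=(911*31+208)%997=533 h(571,634)=(571*31+634)%997=389 -> [533, 389]
  L3: h(533,389)=(533*31+389)%997=960 -> [960]
  root = 960 != target 145
Candidate C: set leaf[2] = 56 -> leaves = [92, 53, 56, 22, 81, 89, 84, 24]
  L0: [92, 53, 56, 22, 81, 89, 84, 24]
  L1: h(92,53)=(92*31+53)%997=911 h(56,22)=(56*31+22)%997=761 h(81,89)=(81*31+89)%997=606 h(84,24)=(84*31+24)%997=634 -> [911, 761, 606, 634]
  L2: h(911,761)=(911*31+761)%997=89 h(606,634)=(606*31+634)%997=477 -> [89, 477]
  L3: h(89,477)=(89*31+477)%997=245 -> [245]
  root = 245 != target 145
Candidate A produces the target root.

Answer: A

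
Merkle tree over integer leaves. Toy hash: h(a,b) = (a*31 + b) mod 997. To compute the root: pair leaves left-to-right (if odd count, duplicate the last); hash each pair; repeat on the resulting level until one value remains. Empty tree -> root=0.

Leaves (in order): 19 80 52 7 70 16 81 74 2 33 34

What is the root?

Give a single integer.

Answer: 576

Derivation:
L0: [19, 80, 52, 7, 70, 16, 81, 74, 2, 33, 34]
L1: h(19,80)=(19*31+80)%997=669 h(52,7)=(52*31+7)%997=622 h(70,16)=(70*31+16)%997=192 h(81,74)=(81*31+74)%997=591 h(2,33)=(2*31+33)%997=95 h(34,34)=(34*31+34)%997=91 -> [669, 622, 192, 591, 95, 91]
L2: h(669,622)=(669*31+622)%997=424 h(192,591)=(192*31+591)%997=561 h(95,91)=(95*31+91)%997=45 -> [424, 561, 45]
L3: h(424,561)=(424*31+561)%997=744 h(45,45)=(45*31+45)%997=443 -> [744, 443]
L4: h(744,443)=(744*31+443)%997=576 -> [576]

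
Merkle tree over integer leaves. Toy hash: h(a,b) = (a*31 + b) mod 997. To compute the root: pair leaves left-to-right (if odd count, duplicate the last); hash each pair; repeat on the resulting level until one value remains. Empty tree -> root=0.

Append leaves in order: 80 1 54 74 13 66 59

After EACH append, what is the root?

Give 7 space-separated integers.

After append 80 (leaves=[80]):
  L0: [80]
  root=80
After append 1 (leaves=[80, 1]):
  L0: [80, 1]
  L1: h(80,1)=(80*31+1)%997=487 -> [487]
  root=487
After append 54 (leaves=[80, 1, 54]):
  L0: [80, 1, 54]
  L1: h(80,1)=(80*31+1)%997=487 h(54,54)=(54*31+54)%997=731 -> [487, 731]
  L2: h(487,731)=(487*31+731)%997=873 -> [873]
  root=873
After append 74 (leaves=[80, 1, 54, 74]):
  L0: [80, 1, 54, 74]
  L1: h(80,1)=(80*31+1)%997=487 h(54,74)=(54*31+74)%997=751 -> [487, 751]
  L2: h(487,751)=(487*31+751)%997=893 -> [893]
  root=893
After append 13 (leaves=[80, 1, 54, 74, 13]):
  L0: [80, 1, 54, 74, 13]
  L1: h(80,1)=(80*31+1)%997=487 h(54,74)=(54*31+74)%997=751 h(13,13)=(13*31+13)%997=416 -> [487, 751, 416]
  L2: h(487,751)=(487*31+751)%997=893 h(416,416)=(416*31+416)%997=351 -> [893, 351]
  L3: h(893,351)=(893*31+351)%997=118 -> [118]
  root=118
After append 66 (leaves=[80, 1, 54, 74, 13, 66]):
  L0: [80, 1, 54, 74, 13, 66]
  L1: h(80,1)=(80*31+1)%997=487 h(54,74)=(54*31+74)%997=751 h(13,66)=(13*31+66)%997=469 -> [487, 751, 469]
  L2: h(487,751)=(487*31+751)%997=893 h(469,469)=(469*31+469)%997=53 -> [893, 53]
  L3: h(893,53)=(893*31+53)%997=817 -> [817]
  root=817
After append 59 (leaves=[80, 1, 54, 74, 13, 66, 59]):
  L0: [80, 1, 54, 74, 13, 66, 59]
  L1: h(80,1)=(80*31+1)%997=487 h(54,74)=(54*31+74)%997=751 h(13,66)=(13*31+66)%997=469 h(59,59)=(59*31+59)%997=891 -> [487, 751, 469, 891]
  L2: h(487,751)=(487*31+751)%997=893 h(469,891)=(469*31+891)%997=475 -> [893, 475]
  L3: h(893,475)=(893*31+475)%997=242 -> [242]
  root=242

Answer: 80 487 873 893 118 817 242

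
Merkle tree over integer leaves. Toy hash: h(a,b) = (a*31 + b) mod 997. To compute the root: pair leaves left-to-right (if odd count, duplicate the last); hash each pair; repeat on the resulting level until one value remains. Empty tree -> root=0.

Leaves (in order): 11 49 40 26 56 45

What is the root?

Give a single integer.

Answer: 444

Derivation:
L0: [11, 49, 40, 26, 56, 45]
L1: h(11,49)=(11*31+49)%997=390 h(40,26)=(40*31+26)%997=269 h(56,45)=(56*31+45)%997=784 -> [390, 269, 784]
L2: h(390,269)=(390*31+269)%997=395 h(784,784)=(784*31+784)%997=163 -> [395, 163]
L3: h(395,163)=(395*31+163)%997=444 -> [444]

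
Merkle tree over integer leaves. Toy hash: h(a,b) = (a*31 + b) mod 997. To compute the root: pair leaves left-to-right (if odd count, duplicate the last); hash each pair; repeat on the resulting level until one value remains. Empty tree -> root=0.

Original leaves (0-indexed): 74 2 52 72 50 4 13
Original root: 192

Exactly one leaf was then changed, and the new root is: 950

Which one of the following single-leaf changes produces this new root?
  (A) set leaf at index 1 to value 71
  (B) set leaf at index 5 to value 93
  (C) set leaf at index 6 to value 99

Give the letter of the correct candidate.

Original leaves: [74, 2, 52, 72, 50, 4, 13]
Target new root: 950
Try each candidate change and compute the resulting root:
Candidate A: set leaf[1] = 71 -> leaves = [74, 71, 52, 72, 50, 4, 13]
  L0: [74, 71, 52, 72, 50, 4, 13]
  L1: h(74,71)=(74*31+71)%997=371 h(52,72)=(52*31+72)%997=687 h(50,4)=(50*31+4)%997=557 h(13,13)=(13*31+13)%997=416 -> [371, 687, 557, 416]
  L2: h(371,687)=(371*31+687)%997=224 h(557,416)=(557*31+416)%997=734 -> [224, 734]
  L3: h(224,734)=(224*31+734)%997=699 -> [699]
  root = 699 != target 950
Candidate B: set leaf[5] = 93 -> leaves = [74, 2, 52, 72, 50, 93, 13]
  L0: [74, 2, 52, 72, 50, 93, 13]
  L1: h(74,2)=(74*31+2)%997=302 h(52,72)=(52*31+72)%997=687 h(50,93)=(50*31+93)%997=646 h(13,13)=(13*31+13)%997=416 -> [302, 687, 646, 416]
  L2: h(302,687)=(302*31+687)%997=79 h(646,416)=(646*31+416)%997=502 -> [79, 502]
  L3: h(79,502)=(79*31+502)%997=957 -> [957]
  root = 957 != target 950
Candidate C: set leaf[6] = 99 -> leaves = [74, 2, 52, 72, 50, 4, 99]
  L0: [74, 2, 52, 72, 50, 4, 99]
  L1: h(74,2)=(74*31+2)%997=302 h(52,72)=(52*31+72)%997=687 h(50,4)=(50*31+4)%997=557 h(99,99)=(99*31+99)%997=177 -> [302, 687, 557, 177]
  L2: h(302,687)=(302*31+687)%997=79 h(557,177)=(557*31+177)%997=495 -> [79, 495]
  L3: h(79,495)=(79*31+495)%997=950 -> [950]
  root = 950 == target 950  ** MATCH **
Candidate C produces the target root.

Answer: C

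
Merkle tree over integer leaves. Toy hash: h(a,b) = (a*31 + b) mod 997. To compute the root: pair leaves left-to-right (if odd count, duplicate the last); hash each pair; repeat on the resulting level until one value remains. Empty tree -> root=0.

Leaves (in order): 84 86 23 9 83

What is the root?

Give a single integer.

L0: [84, 86, 23, 9, 83]
L1: h(84,86)=(84*31+86)%997=696 h(23,9)=(23*31+9)%997=722 h(83,83)=(83*31+83)%997=662 -> [696, 722, 662]
L2: h(696,722)=(696*31+722)%997=364 h(662,662)=(662*31+662)%997=247 -> [364, 247]
L3: h(364,247)=(364*31+247)%997=564 -> [564]

Answer: 564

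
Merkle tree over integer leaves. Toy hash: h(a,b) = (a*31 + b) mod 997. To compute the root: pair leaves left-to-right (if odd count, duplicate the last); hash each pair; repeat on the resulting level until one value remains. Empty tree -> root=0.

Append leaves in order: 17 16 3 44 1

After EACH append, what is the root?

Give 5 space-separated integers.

Answer: 17 543 977 21 678

Derivation:
After append 17 (leaves=[17]):
  L0: [17]
  root=17
After append 16 (leaves=[17, 16]):
  L0: [17, 16]
  L1: h(17,16)=(17*31+16)%997=543 -> [543]
  root=543
After append 3 (leaves=[17, 16, 3]):
  L0: [17, 16, 3]
  L1: h(17,16)=(17*31+16)%997=543 h(3,3)=(3*31+3)%997=96 -> [543, 96]
  L2: h(543,96)=(543*31+96)%997=977 -> [977]
  root=977
After append 44 (leaves=[17, 16, 3, 44]):
  L0: [17, 16, 3, 44]
  L1: h(17,16)=(17*31+16)%997=543 h(3,44)=(3*31+44)%997=137 -> [543, 137]
  L2: h(543,137)=(543*31+137)%997=21 -> [21]
  root=21
After append 1 (leaves=[17, 16, 3, 44, 1]):
  L0: [17, 16, 3, 44, 1]
  L1: h(17,16)=(17*31+16)%997=543 h(3,44)=(3*31+44)%997=137 h(1,1)=(1*31+1)%997=32 -> [543, 137, 32]
  L2: h(543,137)=(543*31+137)%997=21 h(32,32)=(32*31+32)%997=27 -> [21, 27]
  L3: h(21,27)=(21*31+27)%997=678 -> [678]
  root=678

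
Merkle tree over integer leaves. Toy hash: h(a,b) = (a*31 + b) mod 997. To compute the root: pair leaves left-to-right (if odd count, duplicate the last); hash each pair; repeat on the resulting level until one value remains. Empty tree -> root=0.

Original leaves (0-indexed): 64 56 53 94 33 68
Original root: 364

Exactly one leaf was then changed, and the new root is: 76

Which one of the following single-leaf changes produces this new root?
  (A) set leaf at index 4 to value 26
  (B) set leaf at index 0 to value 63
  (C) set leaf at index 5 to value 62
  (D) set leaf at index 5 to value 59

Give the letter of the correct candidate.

Original leaves: [64, 56, 53, 94, 33, 68]
Target new root: 76
Try each candidate change and compute the resulting root:
Candidate A: set leaf[4] = 26 -> leaves = [64, 56, 53, 94, 26, 68]
  L0: [64, 56, 53, 94, 26, 68]
  L1: h(64,56)=(64*31+56)%997=46 h(53,94)=(53*31+94)%997=740 h(26,68)=(26*31+68)%997=874 -> [46, 740, 874]
  L2: h(46,740)=(46*31+740)%997=172 h(874,874)=(874*31+874)%997=52 -> [172, 52]
  L3: h(172,52)=(172*31+52)%997=399 -> [399]
  root = 399 != target 76
Candidate B: set leaf[0] = 63 -> leaves = [63, 56, 53, 94, 33, 68]
  L0: [63, 56, 53, 94, 33, 68]
  L1: h(63,56)=(63*31+56)%997=15 h(53,94)=(53*31+94)%997=740 h(33,68)=(33*31+68)%997=94 -> [15, 740, 94]
  L2: h(15,740)=(15*31+740)%997=208 h(94,94)=(94*31+94)%997=17 -> [208, 17]
  L3: h(208,17)=(208*31+17)%997=483 -> [483]
  root = 483 != target 76
Candidate C: set leaf[5] = 62 -> leaves = [64, 56, 53, 94, 33, 62]
  L0: [64, 56, 53, 94, 33, 62]
  L1: h(64,56)=(64*31+56)%997=46 h(53,94)=(53*31+94)%997=740 h(33,62)=(33*31+62)%997=88 -> [46, 740, 88]
  L2: h(46,740)=(46*31+740)%997=172 h(88,88)=(88*31+88)%997=822 -> [172, 822]
  L3: h(172,822)=(172*31+822)%997=172 -> [172]
  root = 172 != target 76
Candidate D: set leaf[5] = 59 -> leaves = [64, 56, 53, 94, 33, 59]
  L0: [64, 56, 53, 94, 33, 59]
  L1: h(64,56)=(64*31+56)%997=46 h(53,94)=(53*31+94)%997=740 h(33,59)=(33*31+59)%997=85 -> [46, 740, 85]
  L2: h(46,740)=(46*31+740)%997=172 h(85,85)=(85*31+85)%997=726 -> [172, 726]
  L3: h(172,726)=(172*31+726)%997=76 -> [76]
  root = 76 == target 76  ** MATCH **
Candidate D produces the target root.

Answer: D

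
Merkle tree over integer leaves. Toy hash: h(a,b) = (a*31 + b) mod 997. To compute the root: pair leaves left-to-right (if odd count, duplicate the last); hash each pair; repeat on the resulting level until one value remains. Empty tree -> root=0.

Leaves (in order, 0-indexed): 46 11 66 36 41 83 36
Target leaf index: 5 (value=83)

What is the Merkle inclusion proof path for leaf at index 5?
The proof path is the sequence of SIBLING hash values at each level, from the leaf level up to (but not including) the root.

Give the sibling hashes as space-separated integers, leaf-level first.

Answer: 41 155 767

Derivation:
L0 (leaves): [46, 11, 66, 36, 41, 83, 36], target index=5
L1: h(46,11)=(46*31+11)%997=440 [pair 0] h(66,36)=(66*31+36)%997=88 [pair 1] h(41,83)=(41*31+83)%997=357 [pair 2] h(36,36)=(36*31+36)%997=155 [pair 3] -> [440, 88, 357, 155]
  Sibling for proof at L0: 41
L2: h(440,88)=(440*31+88)%997=767 [pair 0] h(357,155)=(357*31+155)%997=255 [pair 1] -> [767, 255]
  Sibling for proof at L1: 155
L3: h(767,255)=(767*31+255)%997=104 [pair 0] -> [104]
  Sibling for proof at L2: 767
Root: 104
Proof path (sibling hashes from leaf to root): [41, 155, 767]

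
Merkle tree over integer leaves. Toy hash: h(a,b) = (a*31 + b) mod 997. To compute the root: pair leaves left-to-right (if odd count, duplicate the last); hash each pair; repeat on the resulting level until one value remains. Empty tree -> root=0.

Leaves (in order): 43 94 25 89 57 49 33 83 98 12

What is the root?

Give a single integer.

L0: [43, 94, 25, 89, 57, 49, 33, 83, 98, 12]
L1: h(43,94)=(43*31+94)%997=430 h(25,89)=(25*31+89)%997=864 h(57,49)=(57*31+49)%997=819 h(33,83)=(33*31+83)%997=109 h(98,12)=(98*31+12)%997=59 -> [430, 864, 819, 109, 59]
L2: h(430,864)=(430*31+864)%997=236 h(819,109)=(819*31+109)%997=573 h(59,59)=(59*31+59)%997=891 -> [236, 573, 891]
L3: h(236,573)=(236*31+573)%997=910 h(891,891)=(891*31+891)%997=596 -> [910, 596]
L4: h(910,596)=(910*31+596)%997=890 -> [890]

Answer: 890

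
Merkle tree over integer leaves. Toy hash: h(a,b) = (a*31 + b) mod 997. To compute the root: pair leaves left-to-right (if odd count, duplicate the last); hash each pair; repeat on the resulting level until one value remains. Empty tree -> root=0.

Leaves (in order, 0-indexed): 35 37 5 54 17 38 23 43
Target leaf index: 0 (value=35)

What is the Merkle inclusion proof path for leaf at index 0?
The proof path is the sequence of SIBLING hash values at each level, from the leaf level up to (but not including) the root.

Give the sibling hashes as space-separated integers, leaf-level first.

L0 (leaves): [35, 37, 5, 54, 17, 38, 23, 43], target index=0
L1: h(35,37)=(35*31+37)%997=125 [pair 0] h(5,54)=(5*31+54)%997=209 [pair 1] h(17,38)=(17*31+38)%997=565 [pair 2] h(23,43)=(23*31+43)%997=756 [pair 3] -> [125, 209, 565, 756]
  Sibling for proof at L0: 37
L2: h(125,209)=(125*31+209)%997=96 [pair 0] h(565,756)=(565*31+756)%997=325 [pair 1] -> [96, 325]
  Sibling for proof at L1: 209
L3: h(96,325)=(96*31+325)%997=310 [pair 0] -> [310]
  Sibling for proof at L2: 325
Root: 310
Proof path (sibling hashes from leaf to root): [37, 209, 325]

Answer: 37 209 325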